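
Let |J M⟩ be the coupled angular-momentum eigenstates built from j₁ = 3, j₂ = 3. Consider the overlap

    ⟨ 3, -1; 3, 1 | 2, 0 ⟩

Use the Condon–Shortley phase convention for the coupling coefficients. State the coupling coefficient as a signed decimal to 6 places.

−√(3/28) ≈ -0.327327

√[5·4!2!2!/9! · 2!4!4!2!2!2!] = √(256/21)
  +(−1)^2/∏(2,2,2,2,0,0)! = 1/16  (running 1/16)
  +(−1)^3/∏(3,1,1,1,1,1)! = -1/6  (running -5/48)
  +(−1)^4/∏(4,0,0,0,2,2)! = 1/96  (running -3/32)
⟨..|..⟩ = √(256/21)·(-3/32) = -0.327327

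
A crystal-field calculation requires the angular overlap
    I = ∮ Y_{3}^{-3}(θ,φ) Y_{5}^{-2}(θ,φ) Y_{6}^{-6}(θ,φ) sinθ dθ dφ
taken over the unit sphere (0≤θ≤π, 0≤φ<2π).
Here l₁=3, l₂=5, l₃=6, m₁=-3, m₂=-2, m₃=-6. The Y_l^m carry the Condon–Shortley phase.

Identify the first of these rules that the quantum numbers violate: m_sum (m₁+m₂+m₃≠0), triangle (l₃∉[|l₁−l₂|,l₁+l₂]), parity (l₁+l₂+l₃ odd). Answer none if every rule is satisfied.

m_sum

Σmᵢ = -11  ✗
l₃∈[|l₁−l₂|,l₁+l₂]=[2,8], have l₃=6
Σlᵢ = 14 ⇒ even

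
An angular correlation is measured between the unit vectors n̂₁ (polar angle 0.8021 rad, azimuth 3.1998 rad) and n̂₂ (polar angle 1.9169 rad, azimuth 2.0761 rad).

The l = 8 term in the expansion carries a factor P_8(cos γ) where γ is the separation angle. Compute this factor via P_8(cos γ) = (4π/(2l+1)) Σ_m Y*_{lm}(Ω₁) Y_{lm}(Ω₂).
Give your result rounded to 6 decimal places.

Term-by-term m-sum for l=8 (normalisation 4π/17 = 0.739198):
  term(m=-8) = -0.010530+0.004895i   from Y*(Ω₁)=+0.032827+0.016496i, Y(Ω₂)=-0.196265+0.247751i
  term(m=-7) = +0.000772-0.064793i   from Y*(Ω₁)=-0.130489-0.056320i, Y(Ω₂)=+0.175668+0.420723i
  term(m=-6) = +0.055108+0.027235i   from Y*(Ω₁)=+0.304919+0.111043i, Y(Ω₂)=+0.188286+0.020752i
  term(m=-5) = +0.093925-0.073603i   from Y*(Ω₁)=-0.441627-0.132286i, Y(Ω₂)=-0.149355+0.211402i
  term(m=-4) = +0.021133+0.095587i   from Y*(Ω₁)=+0.317848+0.075371i, Y(Ω₂)=+0.130465+0.269794i
  term(m=-3) = -0.012960-0.003028i   from Y*(Ω₁)=+0.101325+0.017876i, Y(Ω₂)=-0.129156-0.007096i
  term(m=-2) = +0.077177-0.096104i   from Y*(Ω₁)=-0.382348-0.044713i, Y(Ω₂)=-0.170130+0.271248i
  term(m=-1) = -0.002377-0.004957i   from Y*(Ω₁)=+0.077956+0.004543i, Y(Ω₂)=-0.034078-0.061600i
  term(m=+0) = -0.116378+0.000000i   from Y*(Ω₁)=+0.361768-0.000000i, Y(Ω₂)=-0.321693+0.000000i
  term(m=+1) = -0.002377+0.004957i   from Y*(Ω₁)=-0.077956+0.004543i, Y(Ω₂)=+0.034078-0.061600i
  term(m=+2) = +0.077177+0.096104i   from Y*(Ω₁)=-0.382348+0.044713i, Y(Ω₂)=-0.170130-0.271248i
  term(m=+3) = -0.012960+0.003028i   from Y*(Ω₁)=-0.101325+0.017876i, Y(Ω₂)=+0.129156-0.007096i
  term(m=+4) = +0.021133-0.095587i   from Y*(Ω₁)=+0.317848-0.075371i, Y(Ω₂)=+0.130465-0.269794i
  term(m=+5) = +0.093925+0.073603i   from Y*(Ω₁)=+0.441627-0.132286i, Y(Ω₂)=+0.149355+0.211402i
  term(m=+6) = +0.055108-0.027235i   from Y*(Ω₁)=+0.304919-0.111043i, Y(Ω₂)=+0.188286-0.020752i
  term(m=+7) = +0.000772+0.064793i   from Y*(Ω₁)=+0.130489-0.056320i, Y(Ω₂)=-0.175668+0.420723i
  term(m=+8) = -0.010530-0.004895i   from Y*(Ω₁)=+0.032827-0.016496i, Y(Ω₂)=-0.196265-0.247751i
Σ over m = +0.328120-0.000000i; ×(4π/17) → +0.242546-0.000000i. Real part: 0.242546

0.242546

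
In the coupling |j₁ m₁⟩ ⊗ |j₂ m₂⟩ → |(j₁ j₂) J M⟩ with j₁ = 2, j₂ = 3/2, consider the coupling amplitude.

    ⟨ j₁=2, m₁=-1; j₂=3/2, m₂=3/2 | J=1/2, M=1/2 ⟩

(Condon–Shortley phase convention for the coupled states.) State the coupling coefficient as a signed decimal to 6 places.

-0.316228

√[2·3!1!0!/5! · 1!3!3!0!1!0!] = √(18/5)
  +(−1)^3/∏(3,0,0,0,1,0)! = -1/6  (running -1/6)
⟨..|..⟩ = √(18/5)·(-1/6) = -0.316228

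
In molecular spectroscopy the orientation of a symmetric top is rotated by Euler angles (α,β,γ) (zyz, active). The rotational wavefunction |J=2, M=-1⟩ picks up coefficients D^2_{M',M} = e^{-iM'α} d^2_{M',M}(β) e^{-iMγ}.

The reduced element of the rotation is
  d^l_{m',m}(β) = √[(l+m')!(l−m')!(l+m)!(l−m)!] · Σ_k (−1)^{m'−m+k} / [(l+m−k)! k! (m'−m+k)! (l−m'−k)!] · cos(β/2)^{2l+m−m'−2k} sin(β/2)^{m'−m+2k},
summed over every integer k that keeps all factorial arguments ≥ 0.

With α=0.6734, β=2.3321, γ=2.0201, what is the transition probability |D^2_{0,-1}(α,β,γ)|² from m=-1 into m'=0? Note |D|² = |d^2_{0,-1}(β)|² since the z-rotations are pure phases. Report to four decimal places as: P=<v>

D^2_{0,-1}(0.6734,2.3321,2.0201) = e^{-i·0·0.6734}·d^2_{0,-1}(2.3321)·e^{-i·-1·2.0201}. Compute d first:
Half-angle: c=0.393786, s=0.919202. N=√(2·2·1·6)=4.898979
Admissible k: 0..1 (factorial args all ≥0)
  k=0: (−1)^1·4.8990/(2)·0.3938^3·0.9192^1 = -0.137488
  k=1: (−1)^2·4.8990/(2)·0.3938^1·0.9192^3 = +0.749150
d^2_{0,-1}(2.3321) = -0.137488 +0.749150 = +0.611662
|D^2_{0,-1}|² = |d^2_{0,-1}(β)|² = (+0.611662)² = 0.374130 (the z-rotation phases have unit modulus)

P=0.3741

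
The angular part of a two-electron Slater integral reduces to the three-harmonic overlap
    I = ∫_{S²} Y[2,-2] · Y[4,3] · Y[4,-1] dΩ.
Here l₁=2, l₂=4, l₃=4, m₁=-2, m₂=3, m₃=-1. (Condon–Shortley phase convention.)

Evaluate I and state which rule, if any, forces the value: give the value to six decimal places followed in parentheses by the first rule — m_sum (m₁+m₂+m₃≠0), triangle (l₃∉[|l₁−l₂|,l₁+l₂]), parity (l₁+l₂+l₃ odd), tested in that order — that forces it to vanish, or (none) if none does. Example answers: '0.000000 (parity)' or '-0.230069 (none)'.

0.159270 (none)

m-sum 0 ✓  L=10 even ✓  2≤4≤6 ✓
Π(2lᵢ+1) = 5×9×9 = 405
triangle coeff Δ(2,4,4) = 1/13860
Σ_t [0,2]: t=0:+1/192 t=1:−1/36 t=2:+1/192 = -5/288
(3j)²=20/693 [(2 4 4; 0 0 0)], sign=-1
Σ_t [2,2]: t=2:+1/480 = 1/480
(3j)²=3/110 [(2 4 4; -2 3 -1)], sign=-1
⇒ 4πI² = 270/847
I = (+1)√(270/847/(4π)) = 0.15927046
No selection rule forces the value: the integral is nonzero (none).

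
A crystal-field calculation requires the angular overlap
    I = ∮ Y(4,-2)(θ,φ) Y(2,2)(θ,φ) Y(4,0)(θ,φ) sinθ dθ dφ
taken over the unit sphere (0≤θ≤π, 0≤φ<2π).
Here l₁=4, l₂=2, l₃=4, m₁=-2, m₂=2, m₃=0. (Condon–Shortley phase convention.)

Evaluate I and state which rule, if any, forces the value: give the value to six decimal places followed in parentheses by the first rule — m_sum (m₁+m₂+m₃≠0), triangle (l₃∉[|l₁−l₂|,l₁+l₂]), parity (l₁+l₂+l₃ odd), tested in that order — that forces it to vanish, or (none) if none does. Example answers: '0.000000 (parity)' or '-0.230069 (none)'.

Checks pass: Σm=0; 10 even; l₃=4∈[2,6].
(2·4+1)(2·2+1)(2·4+1) = 405
Δ: 2! 6! 2! / 11! → 1/13860
sum: t=0:+1/192 t=1:−1/36 t=2:+1/192 = -5/288
3j²(4 2 4; 0 0 0) = Δ·Π!·Σ² = 20/693  (sign -1)
sum: t=2:+1/192 = 1/192
3j²(4 2 4; -2 2 0) = Δ·Π!·Σ² = 3/77  (sign +1)
combine: 4πI² = 405·20/693·3/77 = 2700/5929
take √, sign -1: I = -0.19036462
No selection rule forces the value: the integral is nonzero (none).

-0.190365 (none)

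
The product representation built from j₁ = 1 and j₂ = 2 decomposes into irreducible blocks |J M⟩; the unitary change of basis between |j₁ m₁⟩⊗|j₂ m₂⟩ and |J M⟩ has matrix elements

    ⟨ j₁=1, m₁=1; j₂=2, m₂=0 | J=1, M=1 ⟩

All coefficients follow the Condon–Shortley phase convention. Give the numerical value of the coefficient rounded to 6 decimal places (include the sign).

triangle: 2!*0!*2!/5! = 4/120
(j±m)!: 2!*0!*2!*2!*2!*0! = 16
prefactor² = (2J+1)*Δ*N² = 8/5
  k=0: +1/(0!*2!*0!*2!*0!*0!) = 1/4
Σ = 1/4  ⇒  CG² = 8/5*(1/4)² = 1/10
CG = +√(1/10) = +0.316228

+√(1/10) ≈ +0.316228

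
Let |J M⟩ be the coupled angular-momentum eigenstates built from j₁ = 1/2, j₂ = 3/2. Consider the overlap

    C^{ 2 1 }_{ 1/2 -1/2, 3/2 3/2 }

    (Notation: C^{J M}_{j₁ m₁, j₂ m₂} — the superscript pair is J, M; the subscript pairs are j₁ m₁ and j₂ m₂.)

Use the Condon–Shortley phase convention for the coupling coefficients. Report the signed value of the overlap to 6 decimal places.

j₁+j₂−J=0  J+j₁−j₂=1  J−j₁+j₂=3  j₁+j₂+J+1=5
(j₁±m₁, j₂±m₂, J±M) = (0,1,3,0,3,1)
P² = 9
sum k=0..0:
  [0] +1/6 = 1/6
S = 1/6
C² = P²·S² = 1/4 ; C = +0.500000

+0.500000  (= +√(1/4))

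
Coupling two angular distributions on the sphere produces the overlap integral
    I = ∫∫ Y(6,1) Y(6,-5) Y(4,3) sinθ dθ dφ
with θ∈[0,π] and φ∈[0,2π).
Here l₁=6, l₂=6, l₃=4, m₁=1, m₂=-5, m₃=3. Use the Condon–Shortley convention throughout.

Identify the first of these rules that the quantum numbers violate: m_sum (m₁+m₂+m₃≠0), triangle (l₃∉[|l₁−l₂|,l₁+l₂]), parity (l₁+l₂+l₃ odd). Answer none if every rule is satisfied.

m_sum

azimuthal sum: 1 − 5 + 3 = -1  ✗
0 ≤ 4 ≤ 12 (triangle on l)
L = 6 + 6 + 4 = 16 (even)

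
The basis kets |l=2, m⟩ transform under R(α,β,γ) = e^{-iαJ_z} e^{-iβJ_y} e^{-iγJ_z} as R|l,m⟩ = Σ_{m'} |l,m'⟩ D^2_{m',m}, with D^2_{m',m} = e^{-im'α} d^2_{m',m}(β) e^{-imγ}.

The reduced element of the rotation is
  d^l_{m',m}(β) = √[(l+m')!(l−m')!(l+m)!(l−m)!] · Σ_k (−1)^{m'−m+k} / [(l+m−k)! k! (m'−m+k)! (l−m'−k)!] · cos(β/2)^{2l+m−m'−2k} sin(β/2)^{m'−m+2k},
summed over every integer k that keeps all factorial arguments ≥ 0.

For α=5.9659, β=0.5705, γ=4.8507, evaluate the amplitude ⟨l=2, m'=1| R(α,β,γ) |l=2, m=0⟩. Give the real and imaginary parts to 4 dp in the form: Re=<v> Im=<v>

Re=-0.5289 Im=-0.1737

First d^2_{1,0}(β=0.5705), then the phase factors e^{-i(1)α} and e^{-i(0)γ}:
With c≡cos(β/2)=0.959591 and s≡sin(β/2)=0.281397, N=[6·1·2·2]^{1/2}=4.898979
Admissible k: 0..1 (factorial args all ≥0)
  k=0: (−1)^1·4.8990/(2)·0.9596^3·0.2814^1 = -0.609052
  k=1: (−1)^2·4.8990/(2)·0.9596^1·0.2814^3 = +0.052375
d^2_{1,0}(0.5705) = -0.609052 +0.052375 = -0.556678
D = (+0.950086+0.311989i)·(-0.556678)·(+1.000000+0.000000i) = -0.528891-0.173677i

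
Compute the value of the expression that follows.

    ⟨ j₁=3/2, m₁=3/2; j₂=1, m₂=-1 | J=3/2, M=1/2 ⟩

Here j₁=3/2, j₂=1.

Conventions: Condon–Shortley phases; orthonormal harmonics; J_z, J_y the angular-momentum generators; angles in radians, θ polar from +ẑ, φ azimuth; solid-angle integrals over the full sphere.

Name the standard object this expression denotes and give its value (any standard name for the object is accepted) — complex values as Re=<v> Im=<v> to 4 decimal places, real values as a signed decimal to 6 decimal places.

Clebsch–Gordan coefficient, +√(2/5) ≈ +0.632456

This is a Clebsch–Gordan (vector-coupling) coefficient.
triangle: 1!·2!·1!/5! = 2/120
(j±m)!: 3!·0!·0!·2!·2!·1! = 24
prefactor² = (2J+1)·Δ·N² = 8/5
  k=0: +1/(0!·1!·0!·0!·2!·1!) = 1/2
Σ = 1/2  ⇒  CG² = 8/5·(1/2)² = 2/5
CG = +√(2/5) = +0.632456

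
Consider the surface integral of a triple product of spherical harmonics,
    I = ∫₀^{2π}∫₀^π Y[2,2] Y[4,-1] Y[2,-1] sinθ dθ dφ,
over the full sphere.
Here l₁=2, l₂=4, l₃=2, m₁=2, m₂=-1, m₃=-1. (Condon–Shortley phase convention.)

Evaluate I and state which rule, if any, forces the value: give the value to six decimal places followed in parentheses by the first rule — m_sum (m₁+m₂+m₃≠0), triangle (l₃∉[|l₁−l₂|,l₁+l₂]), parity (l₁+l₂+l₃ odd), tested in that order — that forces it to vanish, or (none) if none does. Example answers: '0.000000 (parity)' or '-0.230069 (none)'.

Checks pass: Σm=0; 8 even; l₃=2∈[2,6].
(2·2+1)(2·4+1)(2·2+1) = 225
Δ: 4! 0! 4! / 9! → 1/630
sum: t=2:+1/16 = 1/16
3j²(2 4 2; 0 0 0) = Δ·Π!·Σ² = 2/35  (sign +1)
sum: t=0:+1/144 = 1/144
3j²(2 4 2; 2 -1 -1) = Δ·Π!·Σ² = 1/126  (sign -1)
combine: 4πI² = 225·2/35·1/126 = 5/49
take √, sign -1: I = -0.09011188
No selection rule forces the value: the integral is nonzero (none).

-0.090112 (none)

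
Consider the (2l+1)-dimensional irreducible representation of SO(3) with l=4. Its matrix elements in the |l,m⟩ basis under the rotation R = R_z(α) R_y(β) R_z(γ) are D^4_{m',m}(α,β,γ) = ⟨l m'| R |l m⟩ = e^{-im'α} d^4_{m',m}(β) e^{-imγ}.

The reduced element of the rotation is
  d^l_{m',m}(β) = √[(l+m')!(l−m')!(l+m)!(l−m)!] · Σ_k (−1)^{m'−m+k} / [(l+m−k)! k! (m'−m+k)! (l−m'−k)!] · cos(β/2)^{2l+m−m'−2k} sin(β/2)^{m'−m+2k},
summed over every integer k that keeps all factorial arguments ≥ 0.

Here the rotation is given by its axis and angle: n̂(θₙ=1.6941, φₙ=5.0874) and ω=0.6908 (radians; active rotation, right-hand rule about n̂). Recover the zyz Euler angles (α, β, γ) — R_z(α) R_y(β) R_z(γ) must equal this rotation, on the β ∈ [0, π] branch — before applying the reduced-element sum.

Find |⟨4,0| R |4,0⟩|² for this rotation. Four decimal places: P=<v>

Axis–angle → zyz. n̂ = (sinθₙcosφₙ, sinθₙsinφₙ, cosθₙ) = (+0.363502, -0.923439, -0.122991), ω = 0.6908.
R = I cosω + sinω [n̂]ₓ + (1−cosω) n̂n̂ᵀ gives
  R = [+0.801030, +0.001407, -0.598623; -0.155322, +0.966239, -0.205568; +0.578123, +0.257645, +0.774205]
β = atan2(√(R₁₃²+R₂₃²), R₃₃) = 0.685339; α = atan2(R₂₃, R₁₃) mod 2π = 3.472377; γ = atan2(R₃₂, −R₃₁) mod 2π = 2.722355
Split into d^4_{0,0}(β=0.6853) × two z-phases.
With c≡cos(β/2)=0.941861 and s≡sin(β/2)=0.336003, N=[24·24·24·24]^{1/2}=576.000000
k∈{0,1,2,3,4} keeps every argument non-negative
  k=0: (−1)^0·576.0000/(576)·0.9419^8·0.3360^0 = +0.619291
  k=1: (−1)^1·576.0000/(36)·0.9419^6·0.3360^2 = -1.261032
  k=2: (−1)^2·576.0000/(16)·0.9419^4·0.3360^4 = +0.361094
  k=3: (−1)^3·576.0000/(36)·0.9419^2·0.3360^6 = -0.020424
  k=4: (−1)^4·576.0000/(576)·0.9419^0·0.3360^8 = +0.000162
d^4_{0,0}(0.6853) = +0.619291 -1.261032 +0.361094 -0.020424 +0.000162 = -0.300909
|D^4_{0,0}|² = |d^4_{0,0}(β)|² = (-0.300909)² = 0.090546 (the z-rotation phases have unit modulus)

P=0.0905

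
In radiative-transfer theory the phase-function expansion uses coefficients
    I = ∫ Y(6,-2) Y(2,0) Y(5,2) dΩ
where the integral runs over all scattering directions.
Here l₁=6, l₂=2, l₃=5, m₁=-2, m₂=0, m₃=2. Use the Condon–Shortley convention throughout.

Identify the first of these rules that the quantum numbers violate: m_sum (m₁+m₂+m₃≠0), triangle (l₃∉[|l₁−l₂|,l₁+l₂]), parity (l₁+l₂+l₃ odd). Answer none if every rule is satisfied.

Σmᵢ = 0  ✓
l₃∈[|l₁−l₂|,l₁+l₂]=[4,8], have l₃=5  ✓
Σlᵢ = 13 ⇒ odd  ✗

parity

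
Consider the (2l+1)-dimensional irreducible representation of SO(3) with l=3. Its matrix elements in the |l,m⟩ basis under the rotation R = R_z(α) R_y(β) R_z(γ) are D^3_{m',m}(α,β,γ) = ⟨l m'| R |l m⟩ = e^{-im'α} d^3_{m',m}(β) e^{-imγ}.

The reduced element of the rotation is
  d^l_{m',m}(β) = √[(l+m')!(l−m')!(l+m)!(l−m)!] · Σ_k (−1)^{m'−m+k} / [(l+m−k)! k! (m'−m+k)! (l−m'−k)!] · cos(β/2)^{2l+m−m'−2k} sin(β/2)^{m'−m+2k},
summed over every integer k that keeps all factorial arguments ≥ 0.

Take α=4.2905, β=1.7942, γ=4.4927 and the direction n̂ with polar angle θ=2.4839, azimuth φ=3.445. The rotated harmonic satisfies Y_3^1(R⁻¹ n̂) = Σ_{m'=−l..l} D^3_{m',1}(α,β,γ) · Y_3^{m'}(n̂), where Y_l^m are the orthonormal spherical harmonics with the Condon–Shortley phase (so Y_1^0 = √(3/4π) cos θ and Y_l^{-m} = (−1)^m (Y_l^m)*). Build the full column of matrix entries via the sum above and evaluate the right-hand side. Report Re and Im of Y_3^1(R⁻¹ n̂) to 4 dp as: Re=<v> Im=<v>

Re=-0.0605 Im=-0.1555

Need the full column D^3_{m',1} for m'=−3..3 at α=4.2905, β=1.7942, γ=4.4927.
cos(β/2)=0.623879, sin(β/2)=0.781521
d^3_{-3,1}: single k=4 term ⇒ +0.562353;  D = -0.281770+0.486669i
d^3_{-2,1}: k∈[3..4] ⇒ +0.733083 -0.575180 = +0.157903;  D = -0.092272-0.128138i
d^3_{-1,1}: k∈[2..4] ⇒ +0.555180 -1.161591 +0.227847 = -0.378564;  D = -0.370851+0.076025i
d^3_{0,1}: k∈[1..3] ⇒ +0.255878 -1.204578 +0.630078 = -0.318622;  D = +0.069436-0.310964i
d^3_{1,1}: k∈[0..2] ⇒ +0.058966 -0.740240 +0.871193 = +0.189919;  D = -0.152154-0.113659i
d^3_{2,1}: k∈[0..1] ⇒ -0.233584 +0.733083 = +0.499499;  D = +0.436585-0.242679i
d^3_{3,1}: single k=0 term ⇒ +0.358367;  D = +0.030582+0.357060i
Y_3^{m'}(θ=2.4839,φ=3.445) and Σ D·Y over m':
  (-0.2818+0.4867i)·(-0.0585+0.0753i)  (-0.0923-0.1281i)·(-0.2483+0.1723i)  (-0.3709+0.0760i)·(-0.4019+0.1258i)  (+0.0694-0.3110i)·(-0.0389+0.0000i)  (-0.1522-0.1137i)·(+0.4019+0.1258i)  (+0.4366-0.2427i)·(-0.2483-0.1723i)  (+0.0306+0.3571i)·(+0.0585+0.0753i)
Y_3^1(R⁻¹ n̂) = -0.060530-0.155514i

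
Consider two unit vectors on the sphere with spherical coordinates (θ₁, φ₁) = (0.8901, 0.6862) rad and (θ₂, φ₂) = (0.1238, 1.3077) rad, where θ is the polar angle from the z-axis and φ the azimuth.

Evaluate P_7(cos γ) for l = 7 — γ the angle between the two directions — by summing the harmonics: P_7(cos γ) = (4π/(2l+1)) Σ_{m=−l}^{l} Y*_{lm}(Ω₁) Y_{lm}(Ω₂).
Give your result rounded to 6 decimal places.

Term-by-term m-sum for l=7 (normalisation 4π/15 = 0.837758):
  m=-7: (0.007780, -0.085247) × (-0.000000, -0.000000) = (-0.000000, 0.000000)  (running Σ = (-0.000000, 0.000000))
  m=-6: (-0.145422, -0.214773) × (0.000000, -0.000007) = (-0.000001, 0.000001)  (running Σ = (-0.000001, 0.000001))
  m=-5: (-0.413560, -0.123145) × (0.000120, -0.000031) = (-0.000054, -0.000002)  (running Σ = (-0.000055, -0.000001))
  m=-4: (-0.333848, 0.139888) × (0.000822, 0.001442) = (-0.000476, -0.000366)  (running Σ = (-0.000531, -0.000367))
  m=-3: (0.017240, -0.032493) × (-0.011339, 0.011251) = (0.000170, 0.000562)  (running Σ = (-0.000361, 0.000195))
  m=-2: (-0.071908, -0.357679) × (-0.092840, -0.053923) = (-0.012611, 0.037084)  (running Σ = (-0.012972, 0.037280))
  m=-1: (-0.097038, -0.079471) × (0.118145, -0.438647) = (-0.046324, 0.033176)  (running Σ = (-0.059296, 0.070456))
  m=0: (0.331115, -0.000000) × (0.870260, 0.000000) = (0.288156, 0.000000)  (running Σ = (0.228859, 0.070456))
  m=1: (0.097038, -0.079471) × (-0.118145, -0.438647) = (-0.046324, -0.033176)  (running Σ = (0.182535, 0.037280))
  m=2: (-0.071908, 0.357679) × (-0.092840, 0.053923) = (-0.012611, -0.037084)  (running Σ = (0.169924, 0.000195))
  m=3: (-0.017240, -0.032493) × (0.011339, 0.011251) = (0.000170, -0.000562)  (running Σ = (0.170094, -0.000367))
  m=4: (-0.333848, -0.139888) × (0.000822, -0.001442) = (-0.000476, 0.000366)  (running Σ = (0.169618, -0.000001))
  m=5: (0.413560, -0.123145) × (-0.000120, -0.000031) = (-0.000054, 0.000002)  (running Σ = (0.169564, 0.000001))
  m=6: (-0.145422, 0.214773) × (0.000000, 0.000007) = (-0.000001, -0.000001)  (running Σ = (0.169563, 0.000000))
  m=7: (-0.007780, -0.085247) × (0.000000, -0.000000) = (-0.000000, -0.000000)  (running Σ = (0.169563, 0.000000))
Σ over m = (0.169563, 0.000000); ×(4π/15) → (0.142053, 0.000000). Real part: 0.142053

0.142053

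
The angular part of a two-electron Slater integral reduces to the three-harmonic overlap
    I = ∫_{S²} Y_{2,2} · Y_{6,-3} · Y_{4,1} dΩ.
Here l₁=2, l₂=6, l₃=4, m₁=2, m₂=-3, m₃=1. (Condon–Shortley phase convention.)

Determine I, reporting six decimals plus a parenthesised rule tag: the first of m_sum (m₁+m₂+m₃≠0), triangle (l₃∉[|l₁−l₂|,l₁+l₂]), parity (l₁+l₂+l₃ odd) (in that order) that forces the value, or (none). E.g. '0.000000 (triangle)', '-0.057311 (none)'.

m-sum 0 ✓  L=12 even ✓  4≤4≤8 ✓
Π(2lᵢ+1) = 5×13×9 = 585
triangle coeff Δ(2,6,4) = 1/6435
Σ_t [2,2]: t=2:+1/2304 = 1/2304
(3j)²=5/143 [(2 6 4; 0 0 0)], sign=+1
Σ_t [0,0]: t=0:+1/17280 = 1/17280
(3j)²=14/715 [(2 6 4; 2 -3 1)], sign=-1
⇒ 4πI² = 630/1573
I = (-1)√(630/1573/(4π)) = -0.17852580
No selection rule forces the value: the integral is nonzero (none).

-0.178526 (none)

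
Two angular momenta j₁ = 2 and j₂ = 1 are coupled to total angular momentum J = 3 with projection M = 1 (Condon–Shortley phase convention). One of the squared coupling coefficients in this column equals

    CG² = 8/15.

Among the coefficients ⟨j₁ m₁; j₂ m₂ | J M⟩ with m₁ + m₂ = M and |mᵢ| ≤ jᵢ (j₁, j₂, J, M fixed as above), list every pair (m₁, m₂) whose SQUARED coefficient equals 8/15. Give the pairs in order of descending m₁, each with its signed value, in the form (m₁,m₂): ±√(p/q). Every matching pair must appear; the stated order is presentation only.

(1,0): +√(8/15)

Admissible pairs with m₁+m₂ = M = 1: (0,1), (1,0), (2,-1)
  (m₁,m₂)=(2,-1): CG² = 1/15, CG = +√(1/15)
  (m₁,m₂)=(1,0): CG² = 8/15, CG = +√(8/15)   ← matches the target
  (m₁,m₂)=(0,1): CG² = 2/5, CG = +√(2/5)
Pairs with CG² = 8/15: (1,0): +√(8/15)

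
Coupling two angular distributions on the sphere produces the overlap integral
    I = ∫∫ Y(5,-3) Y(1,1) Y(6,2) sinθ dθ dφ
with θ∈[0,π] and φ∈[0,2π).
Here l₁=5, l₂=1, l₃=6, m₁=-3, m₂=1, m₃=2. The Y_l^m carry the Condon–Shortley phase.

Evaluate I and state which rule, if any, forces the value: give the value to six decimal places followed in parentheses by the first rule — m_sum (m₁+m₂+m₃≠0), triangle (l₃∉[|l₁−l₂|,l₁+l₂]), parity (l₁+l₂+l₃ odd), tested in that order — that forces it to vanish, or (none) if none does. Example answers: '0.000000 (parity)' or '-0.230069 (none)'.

Rules hold: Σm=0, L=12 even, 4≤6≤6.
N = 11·3·13 = 429
Δ = 0!·10!·2!/13! = 1/858
Racah Σ t=0..0: t=0:+1/14400 = 1/14400
⇒ 3j(5 1 6; 0 0 0)² = 6/143, sgn +1
Racah Σ t=0..0: t=0:+1/161280 = 1/161280
⇒ 3j(5 1 6; -3 1 2)² = 1/143, sgn +1
4πI² = N·(3j₀)²·(3jₘ)² = 18/143
I = +1·√(0.125874/4π) = 0.10008369
No selection rule forces the value: the integral is nonzero (none).

0.100084 (none)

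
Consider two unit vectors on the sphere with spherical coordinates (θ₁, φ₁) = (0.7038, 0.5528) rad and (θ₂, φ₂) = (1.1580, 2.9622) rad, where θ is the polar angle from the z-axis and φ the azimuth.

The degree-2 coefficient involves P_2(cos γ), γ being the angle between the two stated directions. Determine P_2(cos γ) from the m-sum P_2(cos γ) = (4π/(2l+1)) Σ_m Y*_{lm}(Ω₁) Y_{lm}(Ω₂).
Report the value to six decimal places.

-0.472665

Expand P_2 via completeness: Σ_{m} conj(Y_{2,m}) at Ω₁ times Y_{2,m} at Ω₂ —
  term(m=-2) = +0.005568+0.052130i   from Y*(Ω₁)=+0.072564+0.144568i, Y(Ω₂)=+0.303470+0.113806i
  term(m=-1) = -0.080472-0.072334i   from Y*(Ω₁)=+0.324374+0.200127i, Y(Ω₂)=-0.279336-0.050655i
  term(m=+0) = -0.038260+0.000000i   from Y*(Ω₁)=+0.234560-0.000000i, Y(Ω₂)=-0.163115+0.000000i
  term(m=+1) = -0.080472+0.072334i   from Y*(Ω₁)=-0.324374+0.200127i, Y(Ω₂)=+0.279336-0.050655i
  term(m=+2) = +0.005568-0.052130i   from Y*(Ω₁)=+0.072564-0.144568i, Y(Ω₂)=+0.303470-0.113806i
Total Σ_m = -0.188067+0.000000i. Multiply by 2.513274: -0.472665+0.000000i. P_2(cos γ) = -0.472665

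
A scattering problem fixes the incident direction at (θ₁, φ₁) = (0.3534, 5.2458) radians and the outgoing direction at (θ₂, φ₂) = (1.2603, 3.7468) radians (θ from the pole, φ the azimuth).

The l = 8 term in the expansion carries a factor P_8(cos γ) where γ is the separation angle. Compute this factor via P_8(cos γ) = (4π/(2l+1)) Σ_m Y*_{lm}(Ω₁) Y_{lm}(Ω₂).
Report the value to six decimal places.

-0.251878

Addition theorem: P_8(cos γ) = (4π/17) Σ_m Y*_{lm}(Ω₁) Y_{lm}(Ω₂), m = −8…8:
  m=-8: (-0.000046-0.000096i) × (+0.044897+0.345374i) = +0.000031-0.000020i  (running Σ = +0.000031-0.000020i)
  m=-7: (+0.000642-0.000954i) × (+0.204811-0.397337i) = -0.000248-0.000451i  (running Σ = -0.000217-0.000471i)
  m=-6: (+0.007880+0.000464i) × (-0.099088+0.052808i) = -0.000805+0.000370i  (running Σ = -0.001022-0.000101i)
  m=-5: (+0.017660+0.034380i) × (-0.309012-0.035868i) = -0.004224-0.011257i  (running Σ = -0.005246-0.011358i)
  m=-4: (-0.073745+0.116884i) × (+0.179813+0.157951i) = -0.031722+0.009369i  (running Σ = -0.036968-0.001989i)
  m=-3: (-0.350804-0.010330i) × (+0.050972+0.204020i) = -0.015774-0.072098i  (running Σ = -0.052742-0.074086i)
  m=-2: (-0.275683-0.499902i) × (+0.098043-0.260172i) = -0.157089+0.022713i  (running Σ = -0.209831-0.051373i)
  m=-1: (+0.202932-0.343656i) × (+0.132850-0.091907i) = -0.004625-0.064305i  (running Σ = -0.214456-0.115679i)
  m=0: (-0.307886-0.000000i) × (-0.286361+0.000000i) = +0.088167+0.000000i  (running Σ = -0.126289-0.115679i)
  m=1: (-0.202932-0.343656i) × (-0.132850-0.091907i) = -0.004625+0.064305i  (running Σ = -0.130914-0.051373i)
  m=2: (-0.275683+0.499902i) × (+0.098043+0.260172i) = -0.157089-0.022713i  (running Σ = -0.288003-0.074086i)
  m=3: (+0.350804-0.010330i) × (-0.050972+0.204020i) = -0.015774+0.072098i  (running Σ = -0.303777-0.001989i)
  m=4: (-0.073745-0.116884i) × (+0.179813-0.157951i) = -0.031722-0.009369i  (running Σ = -0.335499-0.011358i)
  m=5: (-0.017660+0.034380i) × (+0.309012-0.035868i) = -0.004224+0.011257i  (running Σ = -0.339723-0.000101i)
  m=6: (+0.007880-0.000464i) × (-0.099088-0.052808i) = -0.000805-0.000370i  (running Σ = -0.340529-0.000471i)
  m=7: (-0.000642-0.000954i) × (-0.204811-0.397337i) = -0.000248+0.000451i  (running Σ = -0.340777-0.000020i)
  m=8: (-0.000046+0.000096i) × (+0.044897-0.345374i) = +0.000031+0.000020i  (running Σ = -0.340746-0.000000i)
Accumulated sum -0.340746-0.000000i; after 4π/(2l+1) scaling, -0.251878-0.000000i ⇒ P_8 = -0.251878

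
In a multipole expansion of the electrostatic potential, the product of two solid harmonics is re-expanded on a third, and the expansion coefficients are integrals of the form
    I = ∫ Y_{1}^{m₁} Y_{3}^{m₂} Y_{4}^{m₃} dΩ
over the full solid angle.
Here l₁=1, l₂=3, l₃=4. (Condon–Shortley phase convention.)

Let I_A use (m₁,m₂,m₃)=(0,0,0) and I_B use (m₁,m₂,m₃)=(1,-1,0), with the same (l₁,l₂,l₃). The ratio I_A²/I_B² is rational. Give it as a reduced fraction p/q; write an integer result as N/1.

8/3

Same 1,3,4: normalisation and zero-m 3j drop out of the ratio.
A: Δ: 0! 2! 6! / 9! → 1/252; sum: t=0:+1/36 = 1/36; 3j²(1 3 4; 0 0 0) = Δ·Π!·Σ² = 4/63  (sign +1)
B: Δ: 0! 2! 6! / 9! → 1/252; sum: t=0:+1/96 = 1/96; 3j²(1 3 4; 1 -1 0) = Δ·Π!·Σ² = 1/42  (sign +1)
I_A²/I_B² = (4/63)/(1/42) = 8/3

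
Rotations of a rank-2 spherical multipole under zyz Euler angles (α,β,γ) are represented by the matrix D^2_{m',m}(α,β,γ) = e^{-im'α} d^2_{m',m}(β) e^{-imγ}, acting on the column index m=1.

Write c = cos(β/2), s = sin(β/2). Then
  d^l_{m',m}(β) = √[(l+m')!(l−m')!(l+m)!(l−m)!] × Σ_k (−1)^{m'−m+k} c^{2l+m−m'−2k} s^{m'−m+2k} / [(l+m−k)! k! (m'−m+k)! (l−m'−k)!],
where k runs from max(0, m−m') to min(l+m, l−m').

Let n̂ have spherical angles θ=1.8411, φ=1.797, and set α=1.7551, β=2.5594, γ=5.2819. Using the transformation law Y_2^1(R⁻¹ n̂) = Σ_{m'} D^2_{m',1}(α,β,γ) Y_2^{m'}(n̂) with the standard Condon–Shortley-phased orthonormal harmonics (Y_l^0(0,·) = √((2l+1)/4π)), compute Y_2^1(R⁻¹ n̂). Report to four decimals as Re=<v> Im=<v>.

Re=0.2258 Im=0.3092

Need the full column D^2_{m',1} for m'=−2..2 at α=1.7551, β=2.5594, γ=5.2819.
cos(β/2)=0.287003, sin(β/2)=0.957930
d^2_{-2,1}: single k=3 term ⇒ +0.504565;  D = -0.100688-0.494416i
d^2_{-1,1}: k∈[2..3] ⇒ +0.226757 -0.842044 = -0.615287;  D = +0.570199-0.231195i
d^2_{0,1}: k∈[1..2] ⇒ +0.055471 -0.617963 = -0.562492;  D = -0.303307-0.473711i
d^2_{1,1}: k∈[0..1] ⇒ +0.006785 -0.226757 = -0.219972;  D = -0.160378+0.150554i
d^2_{2,1}: single k=0 term ⇒ -0.045292;  D = +0.036526+0.026781i
Y_2^{m'}(θ=1.8411,φ=1.797) and Σ D·Y over m':
  (-0.1007-0.4944i)·(-0.3226+0.1568i)  (+0.5702-0.2312i)·(+0.0446+0.1937i)  (-0.3033-0.4737i)·(-0.2479+0.0000i)  (-0.1604+0.1506i)·(-0.0446+0.1937i)  (+0.0365+0.0268i)·(-0.3226-0.1568i)
Y_2^1(R⁻¹ n̂) = +0.225827+0.309184i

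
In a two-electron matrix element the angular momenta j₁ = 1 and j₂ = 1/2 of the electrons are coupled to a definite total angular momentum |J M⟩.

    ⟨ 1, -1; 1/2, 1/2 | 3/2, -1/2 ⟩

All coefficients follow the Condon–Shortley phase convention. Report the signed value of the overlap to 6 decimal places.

+0.577350

triangle: 0!·2!·1!/4! = 2/24
(j±m)!: 0!·2!·1!·0!·1!·2! = 4
prefactor² = (2J+1)·Δ·N² = 4/3
  k=0: +1/(0!·0!·2!·1!·0!·0!) = 1/2
Σ = 1/2  ⇒  CG² = 4/3·(1/2)² = 1/3
CG = +√(1/3) = +0.577350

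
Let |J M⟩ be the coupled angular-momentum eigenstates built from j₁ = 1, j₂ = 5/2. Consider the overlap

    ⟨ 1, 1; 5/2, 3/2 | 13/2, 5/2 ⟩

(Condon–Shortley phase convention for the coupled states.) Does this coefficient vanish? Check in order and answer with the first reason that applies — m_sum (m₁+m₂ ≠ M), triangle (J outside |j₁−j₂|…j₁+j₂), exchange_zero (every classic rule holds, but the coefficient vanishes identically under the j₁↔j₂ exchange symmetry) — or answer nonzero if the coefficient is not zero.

m-sum: m₁+m₂ = 1+3/2 = 5/2, M = 5/2  ✓
triangle: need |j₁−j₂| ≤ J ≤ j₁+j₂, i.e. J ∈ [3/2, 7/2]; J = 13/2 is outside ✗ ⇒ coefficient is 0

triangle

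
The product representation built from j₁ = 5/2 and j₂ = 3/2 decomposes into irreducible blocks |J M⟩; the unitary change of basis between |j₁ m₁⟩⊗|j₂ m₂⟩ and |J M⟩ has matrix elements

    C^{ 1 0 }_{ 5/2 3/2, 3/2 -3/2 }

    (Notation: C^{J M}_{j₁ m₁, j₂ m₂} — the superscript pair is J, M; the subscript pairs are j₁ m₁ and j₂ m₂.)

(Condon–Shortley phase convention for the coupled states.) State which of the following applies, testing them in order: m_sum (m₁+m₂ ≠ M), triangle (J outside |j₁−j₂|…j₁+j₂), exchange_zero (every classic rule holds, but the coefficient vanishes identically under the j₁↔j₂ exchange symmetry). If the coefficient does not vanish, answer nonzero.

nonzero

m-sum: m₁+m₂ = 3/2+(-3/2) = 0, M = 0  ✓
triangle: |j₁−j₂| = 1 ≤ J = 1 ≤ j₁+j₂ = 4  ✓
exchange: j₁≠j₂ or m₁≠m₂ — the exchange symmetry imposes no constraint here
value check: CG = +√(1/5) = +0.447214 ≠ 0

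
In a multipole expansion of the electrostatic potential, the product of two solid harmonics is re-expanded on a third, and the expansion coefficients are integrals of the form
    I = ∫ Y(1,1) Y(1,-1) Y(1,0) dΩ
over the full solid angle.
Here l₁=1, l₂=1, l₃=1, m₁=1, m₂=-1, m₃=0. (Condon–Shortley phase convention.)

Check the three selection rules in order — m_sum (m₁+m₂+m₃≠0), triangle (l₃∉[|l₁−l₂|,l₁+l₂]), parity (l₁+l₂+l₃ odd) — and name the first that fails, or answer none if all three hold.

parity

m₁+m₂+m₃ = 1 − 1 + 0 = 0  ✓
triangle: |1−1|=0 ≤ l₃=1 ≤ 1+1=2  ✓
parity: l₁+l₂+l₃ = 3 is odd  ✗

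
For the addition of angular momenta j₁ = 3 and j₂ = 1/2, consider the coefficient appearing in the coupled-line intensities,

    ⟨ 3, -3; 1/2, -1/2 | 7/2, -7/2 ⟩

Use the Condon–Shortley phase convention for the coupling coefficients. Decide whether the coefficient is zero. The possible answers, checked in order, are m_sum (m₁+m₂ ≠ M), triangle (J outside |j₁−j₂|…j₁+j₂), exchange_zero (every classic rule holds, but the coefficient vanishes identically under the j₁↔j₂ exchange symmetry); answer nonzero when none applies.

nonzero

m-sum: m₁+m₂ = -3+(-1/2) = -7/2, M = -7/2  ✓
triangle: |j₁−j₂| = 5/2 ≤ J = 7/2 ≤ j₁+j₂ = 7/2  ✓
exchange: j₁≠j₂ or m₁≠m₂ — the exchange symmetry imposes no constraint here
value check: CG = +1 = +1.000000 ≠ 0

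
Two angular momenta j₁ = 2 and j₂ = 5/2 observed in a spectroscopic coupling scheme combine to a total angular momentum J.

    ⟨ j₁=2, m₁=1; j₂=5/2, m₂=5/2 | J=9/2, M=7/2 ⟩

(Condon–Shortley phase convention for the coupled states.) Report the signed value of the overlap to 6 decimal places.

j₁+j₂−J=0  J+j₁−j₂=4  J−j₁+j₂=5  j₁+j₂+J+1=10
(j₁±m₁, j₂±m₂, J±M) = (3,1,5,0,8,1)
P² = 230400
sum k=0..0:
  [0] +1/720 = 1/720
S = 1/720
C² = P²·S² = 4/9 ; C = +0.666667

+0.666667  (= +√(4/9))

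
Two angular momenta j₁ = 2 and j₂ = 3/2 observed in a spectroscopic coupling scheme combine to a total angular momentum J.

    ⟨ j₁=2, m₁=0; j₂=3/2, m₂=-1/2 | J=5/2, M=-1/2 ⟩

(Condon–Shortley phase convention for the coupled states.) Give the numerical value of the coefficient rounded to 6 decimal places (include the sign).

triangle: 1!·3!·2!/7! = 12/5040
(j±m)!: 2!·2!·1!·2!·2!·3! = 96
prefactor² = (2J+1)·Δ·N² = 48/35
  k=0: +1/(0!·1!·2!·1!·1!·1!) = 1/2
  k=1: −1/(1!·0!·1!·0!·2!·2!) = -1/4
Σ = 1/4  ⇒  CG² = 48/35·(1/4)² = 3/35
CG = +√(3/35) = +0.292770

+√(3/35) = +0.292770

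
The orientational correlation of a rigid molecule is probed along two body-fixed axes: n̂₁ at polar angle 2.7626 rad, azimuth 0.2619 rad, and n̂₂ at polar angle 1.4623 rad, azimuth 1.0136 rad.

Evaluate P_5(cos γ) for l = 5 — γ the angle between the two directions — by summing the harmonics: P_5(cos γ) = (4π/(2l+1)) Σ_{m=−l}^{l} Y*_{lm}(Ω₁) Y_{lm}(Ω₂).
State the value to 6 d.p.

0.274676

Term-by-term m-sum for l=5 (normalisation 4π/11 = 1.142397):
  m=-5: Y*=0.00083 + 0.00311j  Y=0.15690 + 0.42245j  product -0.00118 + 0.00084j
  m=-4: Y*=-0.01277 - 0.02213j  Y=-0.09492 + 0.12282j  product 0.00393 + 0.00053j
  m=-3: Y*=0.08382 + 0.08388j  Y=0.30247 + 0.03059j  product 0.02279 + 0.02793j
  m=-2: Y*=-0.29662 - 0.17134j  Y=0.07712 + 0.15707j  product 0.00404 - 0.05981j
  m=-1: Y*=0.52200 + 0.13993j  Y=0.14122 - 0.22666j  product 0.10543 - 0.09856j
  m=+0: Y*=-0.16458 + 0.00000j  Y=0.17967 + 0.00000j  product -0.02957 + 0.00000j
  m=+1: Y*=-0.52200 + 0.13993j  Y=-0.14122 - 0.22666j  product 0.10543 + 0.09856j
  m=+2: Y*=-0.29662 + 0.17134j  Y=0.07712 - 0.15707j  product 0.00404 + 0.05981j
  m=+3: Y*=-0.08382 + 0.08388j  Y=-0.30247 + 0.03059j  product 0.02279 - 0.02793j
  m=+4: Y*=-0.01277 + 0.02213j  Y=-0.09492 - 0.12282j  product 0.00393 - 0.00053j
  m=+5: Y*=-0.00083 + 0.00311j  Y=-0.15690 + 0.42245j  product -0.00118 - 0.00084j
Total Σ_m = 0.24044 - 0.00000j. Multiply by 1.142397: 0.27468 - 0.00000j. P_5(cos γ) = 0.274676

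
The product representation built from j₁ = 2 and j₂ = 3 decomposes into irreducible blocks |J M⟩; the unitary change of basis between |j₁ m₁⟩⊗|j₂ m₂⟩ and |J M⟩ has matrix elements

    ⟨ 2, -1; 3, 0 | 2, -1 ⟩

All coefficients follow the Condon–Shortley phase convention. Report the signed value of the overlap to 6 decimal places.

+√(2/7) = +0.534522

j₁+j₂−J=3  J+j₁−j₂=1  J−j₁+j₂=3  j₁+j₂+J+1=8
(j₁±m₁, j₂±m₂, J±M) = (1,3,3,3,1,3)
P² = 81/14
sum k=2..3:
  [2] +1/4 = 1/4
  [3] −1/36 = -1/36
S = 2/9
C² = P²·S² = 2/7 ; C = +0.534522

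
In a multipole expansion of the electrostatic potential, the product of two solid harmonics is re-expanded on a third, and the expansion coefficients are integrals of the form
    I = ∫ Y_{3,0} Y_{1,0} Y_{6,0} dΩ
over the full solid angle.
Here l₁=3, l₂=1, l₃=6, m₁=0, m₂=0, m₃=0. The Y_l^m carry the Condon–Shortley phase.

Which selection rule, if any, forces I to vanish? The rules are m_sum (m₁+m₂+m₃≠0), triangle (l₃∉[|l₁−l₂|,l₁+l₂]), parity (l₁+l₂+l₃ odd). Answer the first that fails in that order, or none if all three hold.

triangle

m₁+m₂+m₃ = 0 + 0 + 0 = 0  ✓
triangle: need |l₁−l₂| ≤ l₃ ≤ l₁+l₂ = [2,4]; l₃=6 is outside  ✗
parity: l₁+l₂+l₃ = 10 is even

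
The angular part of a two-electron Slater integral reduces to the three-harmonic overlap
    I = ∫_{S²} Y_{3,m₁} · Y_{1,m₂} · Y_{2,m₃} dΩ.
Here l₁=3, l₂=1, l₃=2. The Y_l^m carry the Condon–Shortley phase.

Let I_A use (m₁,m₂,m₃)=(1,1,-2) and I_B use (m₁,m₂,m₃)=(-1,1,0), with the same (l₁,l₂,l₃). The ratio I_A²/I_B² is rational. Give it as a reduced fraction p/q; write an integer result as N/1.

l's match ⇒ only the (l;m) 3-j factors differ between A and B.
A: triangle coeff Δ(3,1,2) = 1/105; Σ_t [2,2]: t=2:+1/48 = 1/48; (3j)²=1/105 [(3 1 2; 1 1 -2)], sign=+1
B: triangle coeff Δ(3,1,2) = 1/105; Σ_t [2,2]: t=2:+1/8 = 1/8; (3j)²=2/35 [(3 1 2; -1 1 0)], sign=+1
I_A²/I_B² = (1/105)/(2/35) = 1/6

1/6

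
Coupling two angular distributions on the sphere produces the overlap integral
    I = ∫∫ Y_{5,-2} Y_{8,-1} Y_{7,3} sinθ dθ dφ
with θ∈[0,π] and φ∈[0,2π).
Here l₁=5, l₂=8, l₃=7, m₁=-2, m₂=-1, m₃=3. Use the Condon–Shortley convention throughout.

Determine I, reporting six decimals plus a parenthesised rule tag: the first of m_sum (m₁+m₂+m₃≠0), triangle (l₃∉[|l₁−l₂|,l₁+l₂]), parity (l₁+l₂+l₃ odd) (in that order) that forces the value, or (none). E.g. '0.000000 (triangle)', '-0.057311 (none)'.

0.072624 (none)

Checks pass: Σm=0; 20 even; l₃=7∈[3,13].
(2·5+1)(2·8+1)(2·7+1) = 2805
Δ: 6! 4! 10! / 21! → 1/814773960
sum: t=1:−1/87091200 t=2:+1/4976640 t=3:−1/2073600 t=4:+1/4976640 t=5:−1/87091200 = -1/9676800
3j²(5 8 7; 0 0 0) = Δ·Π!·Σ² = 360/46189  (sign +1)
sum: t=3:−1/14929920 t=4:+1/8709120 t=5:−1/38707200 t=6:+1/1567641600 = 71/3135283200
3j²(5 8 7; -2 -1 3) = Δ·Π!·Σ² = 5041/1662804  (sign +1)
combine: 4πI² = 2805·360/46189·5041/1662804 = 756150/11408683
take √, sign +1: I = 0.07262419
No selection rule forces the value: the integral is nonzero (none).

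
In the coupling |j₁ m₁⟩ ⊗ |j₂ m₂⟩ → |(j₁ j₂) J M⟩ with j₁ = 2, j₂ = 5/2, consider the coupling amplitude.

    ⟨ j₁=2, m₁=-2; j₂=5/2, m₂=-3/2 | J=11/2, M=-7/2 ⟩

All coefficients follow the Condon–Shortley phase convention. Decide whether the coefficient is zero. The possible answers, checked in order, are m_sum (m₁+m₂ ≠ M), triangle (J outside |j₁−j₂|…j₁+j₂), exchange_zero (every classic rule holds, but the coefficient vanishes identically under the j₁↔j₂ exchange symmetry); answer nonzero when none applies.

m-sum: m₁+m₂ = -2+(-3/2) = -7/2, M = -7/2  ✓
triangle: need |j₁−j₂| ≤ J ≤ j₁+j₂, i.e. J ∈ [1/2, 9/2]; J = 11/2 is outside ✗ ⇒ coefficient is 0

triangle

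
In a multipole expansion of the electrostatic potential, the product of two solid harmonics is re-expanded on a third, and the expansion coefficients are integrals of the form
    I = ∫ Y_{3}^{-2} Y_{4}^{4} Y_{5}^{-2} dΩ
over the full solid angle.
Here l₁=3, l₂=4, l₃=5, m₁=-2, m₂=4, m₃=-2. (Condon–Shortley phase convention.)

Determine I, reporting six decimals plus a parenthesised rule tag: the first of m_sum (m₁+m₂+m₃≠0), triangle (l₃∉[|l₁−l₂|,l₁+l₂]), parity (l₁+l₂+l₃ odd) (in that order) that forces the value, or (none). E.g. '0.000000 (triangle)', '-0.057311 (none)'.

-0.109480 (none)

m-sum 0 ✓  L=12 even ✓  1≤5≤7 ✓
Π(2lᵢ+1) = 7×9×11 = 693
triangle coeff Δ(3,4,5) = 1/180180
Σ_t [0,2]: t=0:+1/576 t=1:−1/144 t=2:+1/576 = -1/288
(3j)²=20/1001 [(3 4 5; 0 0 0)], sign=+1
Σ_t [2,2]: t=2:+1/8640 = 1/8640
(3j)²=14/1287 [(3 4 5; -2 4 -2)], sign=-1
⇒ 4πI² = 280/1859
I = (-1)√(280/1859/(4π)) = -0.10947990
No selection rule forces the value: the integral is nonzero (none).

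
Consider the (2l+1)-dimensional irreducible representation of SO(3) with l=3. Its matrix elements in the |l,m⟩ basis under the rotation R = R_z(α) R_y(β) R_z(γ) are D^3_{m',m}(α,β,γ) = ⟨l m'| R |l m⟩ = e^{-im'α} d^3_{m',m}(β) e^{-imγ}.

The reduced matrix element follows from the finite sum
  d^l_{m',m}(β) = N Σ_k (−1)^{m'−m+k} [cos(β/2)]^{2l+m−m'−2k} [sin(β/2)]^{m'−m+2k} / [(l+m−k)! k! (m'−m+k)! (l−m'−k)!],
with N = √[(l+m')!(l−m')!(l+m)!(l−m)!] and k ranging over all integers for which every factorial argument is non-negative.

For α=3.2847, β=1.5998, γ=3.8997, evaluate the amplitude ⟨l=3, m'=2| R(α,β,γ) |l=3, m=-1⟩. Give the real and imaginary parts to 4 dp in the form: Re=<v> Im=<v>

D^3_{2,-1}(3.2847,1.5998,3.8997) = e^{-i·2·3.2847}·d^3_{2,-1}(1.5998)·e^{-i·-1·3.8997}. Compute d first:
c=cos(1.599800/2)=0.696778, s=sin(1.599800/2)=0.717286; N=√[120·1·2·24]=75.894664
k: max(0,(-1)−(2))=0 … min(3+(-1),3−(2))=1
  k=0: (−1)^3·75.8947/(12)·0.6968^3·0.7173^3 = -0.789572
  k=1: (−1)^4·75.8947/(24)·0.6968^1·0.7173^5 = +0.418367
d^3_{2,-1}(1.5998) = -0.789572 +0.418367 = -0.371205
Attach z-rotation phases: D = e^{-i(2)(3.2847)}·(-0.371205)·e^{-i(-1)(3.8997)} = +0.330636+0.168740i

Re=0.3306 Im=0.1687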